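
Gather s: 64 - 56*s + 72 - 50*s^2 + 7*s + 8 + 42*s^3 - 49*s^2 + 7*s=42*s^3 - 99*s^2 - 42*s + 144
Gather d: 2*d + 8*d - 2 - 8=10*d - 10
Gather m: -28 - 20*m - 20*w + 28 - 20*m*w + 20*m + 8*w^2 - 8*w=-20*m*w + 8*w^2 - 28*w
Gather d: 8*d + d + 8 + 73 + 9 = 9*d + 90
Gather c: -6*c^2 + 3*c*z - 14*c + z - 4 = -6*c^2 + c*(3*z - 14) + z - 4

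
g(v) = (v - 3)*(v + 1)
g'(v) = 2*v - 2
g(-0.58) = -1.50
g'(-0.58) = -3.16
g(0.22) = -3.39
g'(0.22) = -1.56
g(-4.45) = 25.70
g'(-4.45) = -10.90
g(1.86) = -3.26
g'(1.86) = 1.72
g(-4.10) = 22.01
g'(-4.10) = -10.20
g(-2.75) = 10.06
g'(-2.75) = -7.50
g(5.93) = 20.30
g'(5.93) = 9.86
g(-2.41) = 7.63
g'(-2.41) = -6.82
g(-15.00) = 252.00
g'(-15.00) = -32.00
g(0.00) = -3.00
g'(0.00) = -2.00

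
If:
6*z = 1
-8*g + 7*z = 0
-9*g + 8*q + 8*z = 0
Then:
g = 7/48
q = -1/384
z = 1/6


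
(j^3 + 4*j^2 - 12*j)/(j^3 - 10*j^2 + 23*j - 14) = j*(j + 6)/(j^2 - 8*j + 7)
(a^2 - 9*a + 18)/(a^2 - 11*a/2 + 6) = 2*(a^2 - 9*a + 18)/(2*a^2 - 11*a + 12)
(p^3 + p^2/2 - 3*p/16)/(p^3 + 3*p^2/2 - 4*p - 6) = p*(16*p^2 + 8*p - 3)/(8*(2*p^3 + 3*p^2 - 8*p - 12))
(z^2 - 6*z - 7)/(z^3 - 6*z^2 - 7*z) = 1/z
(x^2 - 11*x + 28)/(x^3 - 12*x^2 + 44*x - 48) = (x - 7)/(x^2 - 8*x + 12)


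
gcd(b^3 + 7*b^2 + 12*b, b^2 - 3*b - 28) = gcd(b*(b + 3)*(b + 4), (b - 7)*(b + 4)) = b + 4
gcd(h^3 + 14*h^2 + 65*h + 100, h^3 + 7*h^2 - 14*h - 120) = h + 5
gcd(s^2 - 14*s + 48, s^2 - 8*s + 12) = s - 6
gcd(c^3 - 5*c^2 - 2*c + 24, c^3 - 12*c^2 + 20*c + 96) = c + 2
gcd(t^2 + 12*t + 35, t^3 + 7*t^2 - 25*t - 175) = t^2 + 12*t + 35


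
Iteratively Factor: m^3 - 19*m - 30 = (m - 5)*(m^2 + 5*m + 6) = (m - 5)*(m + 3)*(m + 2)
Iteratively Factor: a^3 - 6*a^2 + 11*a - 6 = (a - 2)*(a^2 - 4*a + 3) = (a - 3)*(a - 2)*(a - 1)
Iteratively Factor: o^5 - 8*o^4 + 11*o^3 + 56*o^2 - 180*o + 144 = (o - 2)*(o^4 - 6*o^3 - o^2 + 54*o - 72) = (o - 2)*(o + 3)*(o^3 - 9*o^2 + 26*o - 24) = (o - 2)^2*(o + 3)*(o^2 - 7*o + 12) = (o - 3)*(o - 2)^2*(o + 3)*(o - 4)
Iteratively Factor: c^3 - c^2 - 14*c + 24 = (c - 3)*(c^2 + 2*c - 8) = (c - 3)*(c + 4)*(c - 2)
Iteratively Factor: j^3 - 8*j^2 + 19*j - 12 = (j - 4)*(j^2 - 4*j + 3) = (j - 4)*(j - 3)*(j - 1)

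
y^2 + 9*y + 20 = (y + 4)*(y + 5)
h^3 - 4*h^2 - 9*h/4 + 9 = (h - 4)*(h - 3/2)*(h + 3/2)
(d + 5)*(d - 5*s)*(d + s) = d^3 - 4*d^2*s + 5*d^2 - 5*d*s^2 - 20*d*s - 25*s^2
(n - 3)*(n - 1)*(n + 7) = n^3 + 3*n^2 - 25*n + 21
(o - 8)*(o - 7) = o^2 - 15*o + 56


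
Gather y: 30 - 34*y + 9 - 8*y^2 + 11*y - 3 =-8*y^2 - 23*y + 36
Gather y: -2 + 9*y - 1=9*y - 3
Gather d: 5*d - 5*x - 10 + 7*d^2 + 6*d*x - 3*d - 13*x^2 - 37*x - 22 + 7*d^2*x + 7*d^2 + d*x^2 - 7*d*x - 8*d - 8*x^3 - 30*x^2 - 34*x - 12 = d^2*(7*x + 14) + d*(x^2 - x - 6) - 8*x^3 - 43*x^2 - 76*x - 44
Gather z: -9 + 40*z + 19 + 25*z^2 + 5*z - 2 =25*z^2 + 45*z + 8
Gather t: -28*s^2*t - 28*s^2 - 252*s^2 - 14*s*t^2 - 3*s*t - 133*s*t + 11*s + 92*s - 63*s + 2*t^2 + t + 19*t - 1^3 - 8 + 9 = -280*s^2 + 40*s + t^2*(2 - 14*s) + t*(-28*s^2 - 136*s + 20)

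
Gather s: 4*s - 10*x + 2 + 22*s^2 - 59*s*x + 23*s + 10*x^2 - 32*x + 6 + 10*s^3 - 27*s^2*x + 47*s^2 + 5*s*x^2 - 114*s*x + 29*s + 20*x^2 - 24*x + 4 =10*s^3 + s^2*(69 - 27*x) + s*(5*x^2 - 173*x + 56) + 30*x^2 - 66*x + 12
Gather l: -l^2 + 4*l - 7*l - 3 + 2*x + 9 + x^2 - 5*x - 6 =-l^2 - 3*l + x^2 - 3*x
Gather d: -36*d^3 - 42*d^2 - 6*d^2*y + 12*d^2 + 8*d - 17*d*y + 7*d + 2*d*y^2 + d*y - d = -36*d^3 + d^2*(-6*y - 30) + d*(2*y^2 - 16*y + 14)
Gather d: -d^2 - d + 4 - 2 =-d^2 - d + 2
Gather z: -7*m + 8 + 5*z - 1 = -7*m + 5*z + 7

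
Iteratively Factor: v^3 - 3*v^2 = (v)*(v^2 - 3*v) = v^2*(v - 3)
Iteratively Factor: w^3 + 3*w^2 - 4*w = (w - 1)*(w^2 + 4*w) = w*(w - 1)*(w + 4)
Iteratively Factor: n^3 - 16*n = (n)*(n^2 - 16) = n*(n + 4)*(n - 4)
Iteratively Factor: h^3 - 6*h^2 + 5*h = (h - 1)*(h^2 - 5*h) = h*(h - 1)*(h - 5)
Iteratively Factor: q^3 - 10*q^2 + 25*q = (q)*(q^2 - 10*q + 25) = q*(q - 5)*(q - 5)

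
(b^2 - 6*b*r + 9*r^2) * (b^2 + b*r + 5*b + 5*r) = b^4 - 5*b^3*r + 5*b^3 + 3*b^2*r^2 - 25*b^2*r + 9*b*r^3 + 15*b*r^2 + 45*r^3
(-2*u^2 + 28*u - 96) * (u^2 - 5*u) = -2*u^4 + 38*u^3 - 236*u^2 + 480*u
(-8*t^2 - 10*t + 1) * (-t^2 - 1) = 8*t^4 + 10*t^3 + 7*t^2 + 10*t - 1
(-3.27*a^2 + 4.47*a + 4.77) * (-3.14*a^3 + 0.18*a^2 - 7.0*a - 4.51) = 10.2678*a^5 - 14.6244*a^4 + 8.7168*a^3 - 15.6837*a^2 - 53.5497*a - 21.5127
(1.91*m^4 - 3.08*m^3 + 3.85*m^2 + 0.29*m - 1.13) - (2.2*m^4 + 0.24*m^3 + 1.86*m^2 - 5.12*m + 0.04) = -0.29*m^4 - 3.32*m^3 + 1.99*m^2 + 5.41*m - 1.17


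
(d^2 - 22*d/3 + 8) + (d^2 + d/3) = 2*d^2 - 7*d + 8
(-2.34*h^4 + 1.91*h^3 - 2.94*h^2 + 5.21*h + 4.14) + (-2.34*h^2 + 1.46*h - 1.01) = -2.34*h^4 + 1.91*h^3 - 5.28*h^2 + 6.67*h + 3.13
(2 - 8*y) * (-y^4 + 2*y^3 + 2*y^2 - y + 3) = 8*y^5 - 18*y^4 - 12*y^3 + 12*y^2 - 26*y + 6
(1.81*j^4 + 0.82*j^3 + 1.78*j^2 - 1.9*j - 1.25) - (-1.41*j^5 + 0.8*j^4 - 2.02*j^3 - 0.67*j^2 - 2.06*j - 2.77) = 1.41*j^5 + 1.01*j^4 + 2.84*j^3 + 2.45*j^2 + 0.16*j + 1.52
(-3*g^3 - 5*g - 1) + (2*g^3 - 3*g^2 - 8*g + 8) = -g^3 - 3*g^2 - 13*g + 7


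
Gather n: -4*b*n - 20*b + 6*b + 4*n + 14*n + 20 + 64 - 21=-14*b + n*(18 - 4*b) + 63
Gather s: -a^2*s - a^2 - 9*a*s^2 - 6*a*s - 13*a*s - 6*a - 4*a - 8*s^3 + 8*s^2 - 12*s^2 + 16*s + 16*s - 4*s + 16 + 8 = -a^2 - 10*a - 8*s^3 + s^2*(-9*a - 4) + s*(-a^2 - 19*a + 28) + 24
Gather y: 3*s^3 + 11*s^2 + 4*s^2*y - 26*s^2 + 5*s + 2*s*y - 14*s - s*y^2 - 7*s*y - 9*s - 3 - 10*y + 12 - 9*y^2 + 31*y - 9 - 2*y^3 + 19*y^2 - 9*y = 3*s^3 - 15*s^2 - 18*s - 2*y^3 + y^2*(10 - s) + y*(4*s^2 - 5*s + 12)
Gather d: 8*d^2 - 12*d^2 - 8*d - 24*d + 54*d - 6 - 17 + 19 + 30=-4*d^2 + 22*d + 26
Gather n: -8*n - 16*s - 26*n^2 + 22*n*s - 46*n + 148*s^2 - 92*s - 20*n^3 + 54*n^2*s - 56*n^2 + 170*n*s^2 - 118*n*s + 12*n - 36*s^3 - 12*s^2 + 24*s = -20*n^3 + n^2*(54*s - 82) + n*(170*s^2 - 96*s - 42) - 36*s^3 + 136*s^2 - 84*s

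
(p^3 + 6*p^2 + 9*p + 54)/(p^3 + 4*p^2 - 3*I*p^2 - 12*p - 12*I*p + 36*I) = (p + 3*I)/(p - 2)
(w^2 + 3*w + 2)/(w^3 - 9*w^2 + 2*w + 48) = (w + 1)/(w^2 - 11*w + 24)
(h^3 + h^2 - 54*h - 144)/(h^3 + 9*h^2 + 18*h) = (h - 8)/h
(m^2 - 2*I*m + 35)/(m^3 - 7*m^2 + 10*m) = (m^2 - 2*I*m + 35)/(m*(m^2 - 7*m + 10))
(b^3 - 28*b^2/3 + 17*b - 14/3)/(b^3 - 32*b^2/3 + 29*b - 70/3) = (3*b - 1)/(3*b - 5)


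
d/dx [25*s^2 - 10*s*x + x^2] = -10*s + 2*x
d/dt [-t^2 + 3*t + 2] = 3 - 2*t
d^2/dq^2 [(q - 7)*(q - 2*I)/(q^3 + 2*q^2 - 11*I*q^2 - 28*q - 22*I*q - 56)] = (2*q^6 + q^5*(-42 - 12*I) + q^4*(-48 + 738*I) + q^3*(5002 + 584*I) + q^2*(1512 - 17220*I) + q*(-34272 + 4200*I) + 6048 + 35056*I)/(q^9 + q^8*(6 - 33*I) + q^7*(-435 - 198*I) + q^6*(-2674 + 2783*I) + q^5*(7152 + 18810*I) + q^4*(71520 + 12276*I) + q^3*(128240 - 129800*I) + q^2*(-31584 - 310464*I) + q*(-263424 - 206976*I) - 175616)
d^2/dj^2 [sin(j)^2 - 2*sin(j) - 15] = 2*sin(j) + 2*cos(2*j)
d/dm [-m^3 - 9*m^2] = 3*m*(-m - 6)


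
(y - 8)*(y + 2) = y^2 - 6*y - 16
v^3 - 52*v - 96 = (v - 8)*(v + 2)*(v + 6)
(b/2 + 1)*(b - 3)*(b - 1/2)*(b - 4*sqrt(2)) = b^4/2 - 2*sqrt(2)*b^3 - 3*b^3/4 - 11*b^2/4 + 3*sqrt(2)*b^2 + 3*b/2 + 11*sqrt(2)*b - 6*sqrt(2)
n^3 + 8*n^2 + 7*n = n*(n + 1)*(n + 7)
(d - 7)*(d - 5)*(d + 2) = d^3 - 10*d^2 + 11*d + 70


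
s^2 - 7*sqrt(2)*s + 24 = (s - 4*sqrt(2))*(s - 3*sqrt(2))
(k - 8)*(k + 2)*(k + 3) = k^3 - 3*k^2 - 34*k - 48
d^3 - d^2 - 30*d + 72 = (d - 4)*(d - 3)*(d + 6)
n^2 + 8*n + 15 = (n + 3)*(n + 5)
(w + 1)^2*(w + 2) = w^3 + 4*w^2 + 5*w + 2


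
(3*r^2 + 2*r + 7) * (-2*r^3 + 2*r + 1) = -6*r^5 - 4*r^4 - 8*r^3 + 7*r^2 + 16*r + 7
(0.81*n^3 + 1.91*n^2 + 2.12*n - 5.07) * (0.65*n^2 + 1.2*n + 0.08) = 0.5265*n^5 + 2.2135*n^4 + 3.7348*n^3 - 0.5987*n^2 - 5.9144*n - 0.4056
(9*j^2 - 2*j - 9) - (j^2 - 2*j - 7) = 8*j^2 - 2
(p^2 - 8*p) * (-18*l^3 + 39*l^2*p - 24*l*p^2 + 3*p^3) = -18*l^3*p^2 + 144*l^3*p + 39*l^2*p^3 - 312*l^2*p^2 - 24*l*p^4 + 192*l*p^3 + 3*p^5 - 24*p^4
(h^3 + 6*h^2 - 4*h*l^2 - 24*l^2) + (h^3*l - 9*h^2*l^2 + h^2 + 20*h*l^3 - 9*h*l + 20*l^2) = h^3*l + h^3 - 9*h^2*l^2 + 7*h^2 + 20*h*l^3 - 4*h*l^2 - 9*h*l - 4*l^2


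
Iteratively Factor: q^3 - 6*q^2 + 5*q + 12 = (q + 1)*(q^2 - 7*q + 12) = (q - 4)*(q + 1)*(q - 3)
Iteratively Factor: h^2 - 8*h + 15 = (h - 5)*(h - 3)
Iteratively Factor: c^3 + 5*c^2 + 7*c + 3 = (c + 1)*(c^2 + 4*c + 3) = (c + 1)^2*(c + 3)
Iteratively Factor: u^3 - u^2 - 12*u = (u - 4)*(u^2 + 3*u) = u*(u - 4)*(u + 3)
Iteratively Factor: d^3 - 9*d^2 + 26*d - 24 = (d - 4)*(d^2 - 5*d + 6) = (d - 4)*(d - 3)*(d - 2)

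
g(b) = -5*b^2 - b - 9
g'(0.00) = -1.00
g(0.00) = -9.00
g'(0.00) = -1.00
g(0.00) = -9.00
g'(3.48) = -35.80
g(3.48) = -73.03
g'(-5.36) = 52.60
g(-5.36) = -147.29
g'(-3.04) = 29.40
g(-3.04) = -52.17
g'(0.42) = -5.20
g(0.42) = -10.30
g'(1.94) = -20.40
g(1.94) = -29.76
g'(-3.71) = 36.10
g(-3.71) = -74.11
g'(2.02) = -21.20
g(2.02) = -31.42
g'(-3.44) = 33.40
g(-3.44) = -64.73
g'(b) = -10*b - 1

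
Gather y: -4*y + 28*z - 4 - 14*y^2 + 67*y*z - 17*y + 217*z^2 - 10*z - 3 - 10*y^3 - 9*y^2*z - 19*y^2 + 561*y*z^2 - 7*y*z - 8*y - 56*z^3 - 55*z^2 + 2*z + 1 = -10*y^3 + y^2*(-9*z - 33) + y*(561*z^2 + 60*z - 29) - 56*z^3 + 162*z^2 + 20*z - 6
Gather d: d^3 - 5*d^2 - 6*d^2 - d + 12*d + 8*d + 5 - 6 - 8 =d^3 - 11*d^2 + 19*d - 9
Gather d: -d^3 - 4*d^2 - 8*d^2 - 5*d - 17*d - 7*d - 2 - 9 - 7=-d^3 - 12*d^2 - 29*d - 18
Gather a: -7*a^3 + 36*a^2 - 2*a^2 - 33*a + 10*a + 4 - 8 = -7*a^3 + 34*a^2 - 23*a - 4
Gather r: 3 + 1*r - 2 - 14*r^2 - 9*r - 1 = -14*r^2 - 8*r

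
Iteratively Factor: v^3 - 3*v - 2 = (v - 2)*(v^2 + 2*v + 1) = (v - 2)*(v + 1)*(v + 1)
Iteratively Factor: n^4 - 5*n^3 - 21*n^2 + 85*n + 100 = (n + 1)*(n^3 - 6*n^2 - 15*n + 100) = (n + 1)*(n + 4)*(n^2 - 10*n + 25) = (n - 5)*(n + 1)*(n + 4)*(n - 5)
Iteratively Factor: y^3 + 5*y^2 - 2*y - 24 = (y + 4)*(y^2 + y - 6) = (y - 2)*(y + 4)*(y + 3)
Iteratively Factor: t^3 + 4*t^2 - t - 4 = (t - 1)*(t^2 + 5*t + 4) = (t - 1)*(t + 1)*(t + 4)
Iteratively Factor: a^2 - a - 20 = (a + 4)*(a - 5)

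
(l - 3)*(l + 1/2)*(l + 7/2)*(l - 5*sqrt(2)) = l^4 - 5*sqrt(2)*l^3 + l^3 - 41*l^2/4 - 5*sqrt(2)*l^2 - 21*l/4 + 205*sqrt(2)*l/4 + 105*sqrt(2)/4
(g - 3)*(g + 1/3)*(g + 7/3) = g^3 - g^2/3 - 65*g/9 - 7/3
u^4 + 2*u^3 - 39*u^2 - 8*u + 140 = (u - 5)*(u - 2)*(u + 2)*(u + 7)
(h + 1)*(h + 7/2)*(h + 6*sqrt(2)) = h^3 + 9*h^2/2 + 6*sqrt(2)*h^2 + 7*h/2 + 27*sqrt(2)*h + 21*sqrt(2)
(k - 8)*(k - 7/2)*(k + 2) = k^3 - 19*k^2/2 + 5*k + 56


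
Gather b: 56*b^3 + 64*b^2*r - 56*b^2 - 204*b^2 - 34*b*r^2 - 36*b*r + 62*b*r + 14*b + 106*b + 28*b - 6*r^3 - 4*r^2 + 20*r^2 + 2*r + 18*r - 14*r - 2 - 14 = 56*b^3 + b^2*(64*r - 260) + b*(-34*r^2 + 26*r + 148) - 6*r^3 + 16*r^2 + 6*r - 16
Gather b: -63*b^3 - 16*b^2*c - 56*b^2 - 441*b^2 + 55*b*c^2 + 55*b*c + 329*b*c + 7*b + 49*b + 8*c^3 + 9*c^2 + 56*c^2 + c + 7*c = -63*b^3 + b^2*(-16*c - 497) + b*(55*c^2 + 384*c + 56) + 8*c^3 + 65*c^2 + 8*c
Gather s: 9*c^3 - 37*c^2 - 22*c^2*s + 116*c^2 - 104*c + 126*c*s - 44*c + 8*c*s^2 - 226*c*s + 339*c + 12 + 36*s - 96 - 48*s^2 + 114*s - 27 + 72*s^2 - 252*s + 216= 9*c^3 + 79*c^2 + 191*c + s^2*(8*c + 24) + s*(-22*c^2 - 100*c - 102) + 105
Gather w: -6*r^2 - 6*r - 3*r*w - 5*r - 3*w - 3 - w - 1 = -6*r^2 - 11*r + w*(-3*r - 4) - 4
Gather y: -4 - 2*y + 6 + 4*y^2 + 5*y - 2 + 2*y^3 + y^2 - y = 2*y^3 + 5*y^2 + 2*y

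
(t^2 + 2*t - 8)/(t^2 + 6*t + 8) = (t - 2)/(t + 2)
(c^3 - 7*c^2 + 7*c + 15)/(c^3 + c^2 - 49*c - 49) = (c^2 - 8*c + 15)/(c^2 - 49)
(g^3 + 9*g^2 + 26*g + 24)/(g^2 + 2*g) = g + 7 + 12/g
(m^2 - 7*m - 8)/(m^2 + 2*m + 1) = (m - 8)/(m + 1)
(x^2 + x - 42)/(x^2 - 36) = (x + 7)/(x + 6)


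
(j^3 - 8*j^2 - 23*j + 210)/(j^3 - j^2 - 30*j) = (j - 7)/j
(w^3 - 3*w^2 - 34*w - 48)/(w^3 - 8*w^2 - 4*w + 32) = (w + 3)/(w - 2)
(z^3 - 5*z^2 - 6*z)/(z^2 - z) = (z^2 - 5*z - 6)/(z - 1)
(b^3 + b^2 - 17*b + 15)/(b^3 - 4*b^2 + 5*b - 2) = (b^2 + 2*b - 15)/(b^2 - 3*b + 2)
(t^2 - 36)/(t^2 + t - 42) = (t + 6)/(t + 7)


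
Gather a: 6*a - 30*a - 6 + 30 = 24 - 24*a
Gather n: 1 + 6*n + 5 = 6*n + 6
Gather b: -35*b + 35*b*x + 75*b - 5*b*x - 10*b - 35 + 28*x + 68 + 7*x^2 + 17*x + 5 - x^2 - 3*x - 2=b*(30*x + 30) + 6*x^2 + 42*x + 36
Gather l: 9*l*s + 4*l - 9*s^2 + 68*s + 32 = l*(9*s + 4) - 9*s^2 + 68*s + 32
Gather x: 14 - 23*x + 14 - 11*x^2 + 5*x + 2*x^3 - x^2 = 2*x^3 - 12*x^2 - 18*x + 28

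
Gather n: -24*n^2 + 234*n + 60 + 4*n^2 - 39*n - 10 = -20*n^2 + 195*n + 50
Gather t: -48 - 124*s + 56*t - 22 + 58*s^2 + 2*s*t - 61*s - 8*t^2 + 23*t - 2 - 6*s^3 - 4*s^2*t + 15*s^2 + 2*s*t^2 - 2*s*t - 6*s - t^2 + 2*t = -6*s^3 + 73*s^2 - 191*s + t^2*(2*s - 9) + t*(81 - 4*s^2) - 72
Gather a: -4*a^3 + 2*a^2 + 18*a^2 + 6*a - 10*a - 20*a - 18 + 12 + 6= -4*a^3 + 20*a^2 - 24*a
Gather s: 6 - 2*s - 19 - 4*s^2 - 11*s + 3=-4*s^2 - 13*s - 10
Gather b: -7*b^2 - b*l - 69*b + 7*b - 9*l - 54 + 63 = -7*b^2 + b*(-l - 62) - 9*l + 9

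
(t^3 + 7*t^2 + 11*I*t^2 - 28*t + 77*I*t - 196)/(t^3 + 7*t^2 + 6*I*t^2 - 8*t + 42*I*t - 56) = (t + 7*I)/(t + 2*I)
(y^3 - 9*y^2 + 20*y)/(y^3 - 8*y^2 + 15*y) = (y - 4)/(y - 3)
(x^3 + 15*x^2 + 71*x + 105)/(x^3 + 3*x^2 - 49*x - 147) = (x + 5)/(x - 7)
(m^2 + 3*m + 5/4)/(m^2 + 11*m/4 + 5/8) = 2*(2*m + 1)/(4*m + 1)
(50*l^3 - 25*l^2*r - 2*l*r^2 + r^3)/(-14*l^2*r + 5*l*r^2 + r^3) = (-25*l^2 + r^2)/(r*(7*l + r))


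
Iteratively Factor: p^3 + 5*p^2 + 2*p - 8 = (p - 1)*(p^2 + 6*p + 8) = (p - 1)*(p + 2)*(p + 4)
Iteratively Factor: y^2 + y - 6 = (y - 2)*(y + 3)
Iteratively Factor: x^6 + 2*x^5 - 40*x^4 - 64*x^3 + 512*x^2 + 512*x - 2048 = (x + 4)*(x^5 - 2*x^4 - 32*x^3 + 64*x^2 + 256*x - 512) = (x + 4)^2*(x^4 - 6*x^3 - 8*x^2 + 96*x - 128) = (x - 2)*(x + 4)^2*(x^3 - 4*x^2 - 16*x + 64) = (x - 4)*(x - 2)*(x + 4)^2*(x^2 - 16) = (x - 4)*(x - 2)*(x + 4)^3*(x - 4)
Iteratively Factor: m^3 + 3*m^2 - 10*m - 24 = (m + 4)*(m^2 - m - 6) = (m - 3)*(m + 4)*(m + 2)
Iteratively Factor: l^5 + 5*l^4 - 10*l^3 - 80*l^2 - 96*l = (l - 4)*(l^4 + 9*l^3 + 26*l^2 + 24*l) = (l - 4)*(l + 4)*(l^3 + 5*l^2 + 6*l) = (l - 4)*(l + 3)*(l + 4)*(l^2 + 2*l) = (l - 4)*(l + 2)*(l + 3)*(l + 4)*(l)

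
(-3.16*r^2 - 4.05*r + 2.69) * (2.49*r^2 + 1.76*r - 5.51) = -7.8684*r^4 - 15.6461*r^3 + 16.9817*r^2 + 27.0499*r - 14.8219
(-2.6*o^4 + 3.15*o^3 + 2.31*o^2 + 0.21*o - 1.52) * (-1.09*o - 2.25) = 2.834*o^5 + 2.4165*o^4 - 9.6054*o^3 - 5.4264*o^2 + 1.1843*o + 3.42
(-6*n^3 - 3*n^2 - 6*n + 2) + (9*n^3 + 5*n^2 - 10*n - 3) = 3*n^3 + 2*n^2 - 16*n - 1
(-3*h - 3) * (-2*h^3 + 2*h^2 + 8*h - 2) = 6*h^4 - 30*h^2 - 18*h + 6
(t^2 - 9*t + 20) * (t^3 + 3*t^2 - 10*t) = t^5 - 6*t^4 - 17*t^3 + 150*t^2 - 200*t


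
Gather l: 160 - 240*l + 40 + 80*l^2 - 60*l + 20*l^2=100*l^2 - 300*l + 200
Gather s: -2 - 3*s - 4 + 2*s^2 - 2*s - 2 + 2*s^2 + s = 4*s^2 - 4*s - 8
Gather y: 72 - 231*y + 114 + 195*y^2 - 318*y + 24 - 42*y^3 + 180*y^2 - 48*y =-42*y^3 + 375*y^2 - 597*y + 210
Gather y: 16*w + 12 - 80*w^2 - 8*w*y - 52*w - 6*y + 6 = -80*w^2 - 36*w + y*(-8*w - 6) + 18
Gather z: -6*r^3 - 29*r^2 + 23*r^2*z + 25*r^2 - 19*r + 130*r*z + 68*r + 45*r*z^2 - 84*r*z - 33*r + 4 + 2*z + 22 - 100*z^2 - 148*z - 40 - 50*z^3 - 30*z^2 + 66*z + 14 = -6*r^3 - 4*r^2 + 16*r - 50*z^3 + z^2*(45*r - 130) + z*(23*r^2 + 46*r - 80)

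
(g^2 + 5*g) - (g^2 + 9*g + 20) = -4*g - 20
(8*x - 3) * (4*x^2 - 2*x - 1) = 32*x^3 - 28*x^2 - 2*x + 3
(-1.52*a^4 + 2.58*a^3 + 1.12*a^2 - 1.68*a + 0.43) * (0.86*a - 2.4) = -1.3072*a^5 + 5.8668*a^4 - 5.2288*a^3 - 4.1328*a^2 + 4.4018*a - 1.032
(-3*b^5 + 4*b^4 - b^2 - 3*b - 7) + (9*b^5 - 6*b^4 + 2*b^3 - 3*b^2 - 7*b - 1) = 6*b^5 - 2*b^4 + 2*b^3 - 4*b^2 - 10*b - 8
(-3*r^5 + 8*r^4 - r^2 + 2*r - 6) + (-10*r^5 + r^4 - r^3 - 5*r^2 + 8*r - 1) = -13*r^5 + 9*r^4 - r^3 - 6*r^2 + 10*r - 7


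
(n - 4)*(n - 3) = n^2 - 7*n + 12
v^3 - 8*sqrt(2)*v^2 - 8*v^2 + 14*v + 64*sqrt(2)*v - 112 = (v - 8)*(v - 7*sqrt(2))*(v - sqrt(2))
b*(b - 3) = b^2 - 3*b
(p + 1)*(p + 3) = p^2 + 4*p + 3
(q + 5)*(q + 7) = q^2 + 12*q + 35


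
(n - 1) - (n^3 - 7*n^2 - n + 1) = -n^3 + 7*n^2 + 2*n - 2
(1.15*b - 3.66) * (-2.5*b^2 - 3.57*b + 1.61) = -2.875*b^3 + 5.0445*b^2 + 14.9177*b - 5.8926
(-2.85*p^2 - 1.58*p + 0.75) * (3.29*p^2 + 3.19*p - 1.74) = -9.3765*p^4 - 14.2897*p^3 + 2.3863*p^2 + 5.1417*p - 1.305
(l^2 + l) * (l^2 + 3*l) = l^4 + 4*l^3 + 3*l^2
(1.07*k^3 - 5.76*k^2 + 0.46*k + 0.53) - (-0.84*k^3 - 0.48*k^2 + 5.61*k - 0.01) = 1.91*k^3 - 5.28*k^2 - 5.15*k + 0.54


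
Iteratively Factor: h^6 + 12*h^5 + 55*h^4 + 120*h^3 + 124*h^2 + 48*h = (h + 3)*(h^5 + 9*h^4 + 28*h^3 + 36*h^2 + 16*h) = h*(h + 3)*(h^4 + 9*h^3 + 28*h^2 + 36*h + 16) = h*(h + 2)*(h + 3)*(h^3 + 7*h^2 + 14*h + 8) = h*(h + 2)^2*(h + 3)*(h^2 + 5*h + 4) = h*(h + 1)*(h + 2)^2*(h + 3)*(h + 4)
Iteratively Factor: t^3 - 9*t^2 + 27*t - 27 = (t - 3)*(t^2 - 6*t + 9) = (t - 3)^2*(t - 3)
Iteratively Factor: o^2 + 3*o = (o + 3)*(o)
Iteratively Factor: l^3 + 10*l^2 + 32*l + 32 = (l + 4)*(l^2 + 6*l + 8) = (l + 4)^2*(l + 2)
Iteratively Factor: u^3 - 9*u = (u + 3)*(u^2 - 3*u) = u*(u + 3)*(u - 3)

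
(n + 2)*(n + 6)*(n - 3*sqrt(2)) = n^3 - 3*sqrt(2)*n^2 + 8*n^2 - 24*sqrt(2)*n + 12*n - 36*sqrt(2)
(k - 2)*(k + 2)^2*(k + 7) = k^4 + 9*k^3 + 10*k^2 - 36*k - 56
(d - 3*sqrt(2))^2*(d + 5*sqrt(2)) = d^3 - sqrt(2)*d^2 - 42*d + 90*sqrt(2)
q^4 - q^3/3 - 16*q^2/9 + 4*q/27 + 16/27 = (q - 4/3)*(q - 2/3)*(q + 2/3)*(q + 1)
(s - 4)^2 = s^2 - 8*s + 16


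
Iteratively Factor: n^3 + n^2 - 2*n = (n - 1)*(n^2 + 2*n) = n*(n - 1)*(n + 2)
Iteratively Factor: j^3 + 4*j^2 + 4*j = (j + 2)*(j^2 + 2*j) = (j + 2)^2*(j)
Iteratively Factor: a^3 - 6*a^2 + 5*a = (a - 1)*(a^2 - 5*a) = a*(a - 1)*(a - 5)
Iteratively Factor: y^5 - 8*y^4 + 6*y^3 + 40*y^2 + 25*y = (y)*(y^4 - 8*y^3 + 6*y^2 + 40*y + 25) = y*(y + 1)*(y^3 - 9*y^2 + 15*y + 25) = y*(y + 1)^2*(y^2 - 10*y + 25) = y*(y - 5)*(y + 1)^2*(y - 5)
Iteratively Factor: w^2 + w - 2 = (w - 1)*(w + 2)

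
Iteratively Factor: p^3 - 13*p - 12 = (p + 1)*(p^2 - p - 12) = (p + 1)*(p + 3)*(p - 4)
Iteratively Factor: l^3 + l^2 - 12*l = (l)*(l^2 + l - 12) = l*(l - 3)*(l + 4)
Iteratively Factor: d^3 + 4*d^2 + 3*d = (d + 3)*(d^2 + d) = (d + 1)*(d + 3)*(d)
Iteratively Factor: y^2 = (y)*(y)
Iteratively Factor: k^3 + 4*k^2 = (k)*(k^2 + 4*k) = k*(k + 4)*(k)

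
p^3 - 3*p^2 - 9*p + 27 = (p - 3)^2*(p + 3)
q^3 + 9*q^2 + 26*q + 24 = (q + 2)*(q + 3)*(q + 4)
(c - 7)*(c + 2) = c^2 - 5*c - 14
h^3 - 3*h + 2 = (h - 1)^2*(h + 2)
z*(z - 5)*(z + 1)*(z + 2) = z^4 - 2*z^3 - 13*z^2 - 10*z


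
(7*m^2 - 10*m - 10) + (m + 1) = 7*m^2 - 9*m - 9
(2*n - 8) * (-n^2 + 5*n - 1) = -2*n^3 + 18*n^2 - 42*n + 8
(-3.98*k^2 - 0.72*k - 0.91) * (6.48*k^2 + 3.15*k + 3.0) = -25.7904*k^4 - 17.2026*k^3 - 20.1048*k^2 - 5.0265*k - 2.73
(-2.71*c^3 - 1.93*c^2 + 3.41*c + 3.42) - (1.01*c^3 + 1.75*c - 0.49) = -3.72*c^3 - 1.93*c^2 + 1.66*c + 3.91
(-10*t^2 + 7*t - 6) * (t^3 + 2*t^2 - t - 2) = -10*t^5 - 13*t^4 + 18*t^3 + t^2 - 8*t + 12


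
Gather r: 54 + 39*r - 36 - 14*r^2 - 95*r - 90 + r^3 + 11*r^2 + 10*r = r^3 - 3*r^2 - 46*r - 72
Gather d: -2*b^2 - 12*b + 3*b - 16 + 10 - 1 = -2*b^2 - 9*b - 7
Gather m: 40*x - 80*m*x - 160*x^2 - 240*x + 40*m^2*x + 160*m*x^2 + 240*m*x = 40*m^2*x + m*(160*x^2 + 160*x) - 160*x^2 - 200*x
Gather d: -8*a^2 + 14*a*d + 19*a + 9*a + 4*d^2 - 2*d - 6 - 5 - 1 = -8*a^2 + 28*a + 4*d^2 + d*(14*a - 2) - 12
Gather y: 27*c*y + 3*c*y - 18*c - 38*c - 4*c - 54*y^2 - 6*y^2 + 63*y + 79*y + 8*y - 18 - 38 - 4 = -60*c - 60*y^2 + y*(30*c + 150) - 60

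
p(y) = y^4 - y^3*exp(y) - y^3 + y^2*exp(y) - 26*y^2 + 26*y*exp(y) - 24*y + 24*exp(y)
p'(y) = -y^3*exp(y) + 4*y^3 - 2*y^2*exp(y) - 3*y^2 + 28*y*exp(y) - 52*y + 50*exp(y) - 24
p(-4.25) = 35.51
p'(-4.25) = -164.65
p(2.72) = 1021.68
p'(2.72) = 1277.91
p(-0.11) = 21.28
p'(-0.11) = 23.69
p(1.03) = 89.88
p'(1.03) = 135.46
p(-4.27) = 38.84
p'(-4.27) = -168.47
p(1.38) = 153.50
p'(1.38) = 235.79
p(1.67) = 238.75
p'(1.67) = 359.06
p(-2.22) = -41.57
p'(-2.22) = 31.69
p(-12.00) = 19008.01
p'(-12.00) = -6743.99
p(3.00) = 1435.19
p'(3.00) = 1688.61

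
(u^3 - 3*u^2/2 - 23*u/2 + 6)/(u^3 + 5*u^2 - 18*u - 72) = (u - 1/2)/(u + 6)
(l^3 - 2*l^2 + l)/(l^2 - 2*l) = (l^2 - 2*l + 1)/(l - 2)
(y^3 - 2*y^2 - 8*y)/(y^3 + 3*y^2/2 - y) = 2*(y - 4)/(2*y - 1)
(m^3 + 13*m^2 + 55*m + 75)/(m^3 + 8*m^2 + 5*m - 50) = (m + 3)/(m - 2)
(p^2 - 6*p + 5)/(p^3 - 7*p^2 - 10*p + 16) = (p - 5)/(p^2 - 6*p - 16)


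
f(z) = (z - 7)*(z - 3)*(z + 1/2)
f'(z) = (z - 7)*(z - 3) + (z - 7)*(z + 1/2) + (z - 3)*(z + 1/2)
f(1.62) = 15.74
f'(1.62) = -6.91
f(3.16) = -2.25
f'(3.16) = -14.08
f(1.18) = 17.80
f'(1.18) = -2.24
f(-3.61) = -218.11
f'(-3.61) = 123.69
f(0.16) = 12.82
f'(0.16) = 13.04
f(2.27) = 9.56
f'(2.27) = -11.67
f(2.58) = 5.72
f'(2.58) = -13.05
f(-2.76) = -127.05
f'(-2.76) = 91.29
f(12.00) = 562.50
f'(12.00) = 220.00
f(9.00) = 114.00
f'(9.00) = 88.00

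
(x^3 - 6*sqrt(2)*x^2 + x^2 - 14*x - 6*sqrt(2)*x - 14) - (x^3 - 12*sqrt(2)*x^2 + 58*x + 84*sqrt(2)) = x^2 + 6*sqrt(2)*x^2 - 72*x - 6*sqrt(2)*x - 84*sqrt(2) - 14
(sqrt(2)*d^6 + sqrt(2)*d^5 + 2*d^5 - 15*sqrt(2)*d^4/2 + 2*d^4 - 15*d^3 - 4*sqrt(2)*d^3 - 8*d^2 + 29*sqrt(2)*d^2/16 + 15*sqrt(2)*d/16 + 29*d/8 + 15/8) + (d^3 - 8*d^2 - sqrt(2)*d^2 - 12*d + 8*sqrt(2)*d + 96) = sqrt(2)*d^6 + sqrt(2)*d^5 + 2*d^5 - 15*sqrt(2)*d^4/2 + 2*d^4 - 14*d^3 - 4*sqrt(2)*d^3 - 16*d^2 + 13*sqrt(2)*d^2/16 - 67*d/8 + 143*sqrt(2)*d/16 + 783/8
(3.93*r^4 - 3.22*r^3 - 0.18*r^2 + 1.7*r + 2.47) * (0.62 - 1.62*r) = -6.3666*r^5 + 7.653*r^4 - 1.7048*r^3 - 2.8656*r^2 - 2.9474*r + 1.5314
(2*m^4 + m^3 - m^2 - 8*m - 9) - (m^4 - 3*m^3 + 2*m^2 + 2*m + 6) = m^4 + 4*m^3 - 3*m^2 - 10*m - 15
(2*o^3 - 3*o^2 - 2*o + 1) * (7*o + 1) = 14*o^4 - 19*o^3 - 17*o^2 + 5*o + 1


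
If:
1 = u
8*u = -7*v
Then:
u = 1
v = -8/7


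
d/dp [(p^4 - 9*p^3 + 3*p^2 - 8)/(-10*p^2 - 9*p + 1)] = (-20*p^5 + 63*p^4 + 166*p^3 - 54*p^2 - 154*p - 72)/(100*p^4 + 180*p^3 + 61*p^2 - 18*p + 1)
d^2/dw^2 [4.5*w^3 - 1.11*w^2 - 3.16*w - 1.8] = 27.0*w - 2.22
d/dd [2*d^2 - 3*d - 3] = 4*d - 3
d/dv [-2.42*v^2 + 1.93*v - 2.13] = 1.93 - 4.84*v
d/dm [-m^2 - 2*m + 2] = -2*m - 2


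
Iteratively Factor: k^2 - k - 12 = (k + 3)*(k - 4)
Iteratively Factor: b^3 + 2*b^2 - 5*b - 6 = (b + 1)*(b^2 + b - 6) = (b + 1)*(b + 3)*(b - 2)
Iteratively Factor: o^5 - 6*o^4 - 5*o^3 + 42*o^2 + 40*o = (o + 2)*(o^4 - 8*o^3 + 11*o^2 + 20*o) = (o - 4)*(o + 2)*(o^3 - 4*o^2 - 5*o) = (o - 4)*(o + 1)*(o + 2)*(o^2 - 5*o) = (o - 5)*(o - 4)*(o + 1)*(o + 2)*(o)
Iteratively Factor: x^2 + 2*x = (x)*(x + 2)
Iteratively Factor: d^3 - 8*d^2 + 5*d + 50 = (d - 5)*(d^2 - 3*d - 10) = (d - 5)*(d + 2)*(d - 5)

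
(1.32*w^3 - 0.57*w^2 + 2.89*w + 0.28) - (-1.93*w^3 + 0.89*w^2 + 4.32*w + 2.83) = 3.25*w^3 - 1.46*w^2 - 1.43*w - 2.55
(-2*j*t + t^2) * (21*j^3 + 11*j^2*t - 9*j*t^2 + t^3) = -42*j^4*t - j^3*t^2 + 29*j^2*t^3 - 11*j*t^4 + t^5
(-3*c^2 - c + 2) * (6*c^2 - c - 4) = -18*c^4 - 3*c^3 + 25*c^2 + 2*c - 8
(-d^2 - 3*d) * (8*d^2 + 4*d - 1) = -8*d^4 - 28*d^3 - 11*d^2 + 3*d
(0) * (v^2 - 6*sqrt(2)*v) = 0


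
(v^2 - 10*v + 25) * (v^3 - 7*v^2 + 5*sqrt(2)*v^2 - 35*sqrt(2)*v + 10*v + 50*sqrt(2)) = v^5 - 17*v^4 + 5*sqrt(2)*v^4 - 85*sqrt(2)*v^3 + 105*v^3 - 275*v^2 + 525*sqrt(2)*v^2 - 1375*sqrt(2)*v + 250*v + 1250*sqrt(2)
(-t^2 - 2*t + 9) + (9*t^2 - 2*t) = 8*t^2 - 4*t + 9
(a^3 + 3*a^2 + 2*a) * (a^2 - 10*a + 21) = a^5 - 7*a^4 - 7*a^3 + 43*a^2 + 42*a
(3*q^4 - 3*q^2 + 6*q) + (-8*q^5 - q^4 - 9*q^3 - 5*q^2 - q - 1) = -8*q^5 + 2*q^4 - 9*q^3 - 8*q^2 + 5*q - 1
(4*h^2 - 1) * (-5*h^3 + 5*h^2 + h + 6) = -20*h^5 + 20*h^4 + 9*h^3 + 19*h^2 - h - 6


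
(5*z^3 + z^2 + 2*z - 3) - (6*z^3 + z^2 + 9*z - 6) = -z^3 - 7*z + 3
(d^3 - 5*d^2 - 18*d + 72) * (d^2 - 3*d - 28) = d^5 - 8*d^4 - 31*d^3 + 266*d^2 + 288*d - 2016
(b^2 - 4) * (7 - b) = -b^3 + 7*b^2 + 4*b - 28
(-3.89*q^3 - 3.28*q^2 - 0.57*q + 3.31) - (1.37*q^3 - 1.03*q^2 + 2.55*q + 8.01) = -5.26*q^3 - 2.25*q^2 - 3.12*q - 4.7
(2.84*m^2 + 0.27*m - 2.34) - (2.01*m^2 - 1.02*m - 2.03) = 0.83*m^2 + 1.29*m - 0.31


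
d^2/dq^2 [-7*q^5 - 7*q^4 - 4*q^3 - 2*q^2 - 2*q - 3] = -140*q^3 - 84*q^2 - 24*q - 4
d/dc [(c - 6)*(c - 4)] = 2*c - 10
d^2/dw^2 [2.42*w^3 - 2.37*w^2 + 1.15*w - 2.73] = 14.52*w - 4.74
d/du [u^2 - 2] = 2*u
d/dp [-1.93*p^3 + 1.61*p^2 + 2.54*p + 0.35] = -5.79*p^2 + 3.22*p + 2.54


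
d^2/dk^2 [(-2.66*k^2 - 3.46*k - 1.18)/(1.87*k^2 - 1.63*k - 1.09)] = (-1.4210854715202e-14*k^4 - 40.41444*k^3 - 57.28932*k^2 - 20.73456*k - 5.1066)/(6.539203*k^6 - 17.099841*k^5 + 3.470346*k^4 + 15.603827*k^3 - 2.022822*k^2 - 5.809809*k - 1.295029)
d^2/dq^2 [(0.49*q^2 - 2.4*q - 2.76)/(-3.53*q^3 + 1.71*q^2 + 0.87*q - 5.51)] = (-12.211682*q^6 + 179.43696*q^5 + 316.753254*q^4 - 102.899044*q^3 - 590.303934*q^2 - 161.782416*q + 49.444942)/(43.986977*q^9 - 63.924417*q^8 - 1.55673*q^7 + 232.487952*q^6 - 199.176408*q^5 - 57.07809*q^4 + 370.038318*q^3 - 143.235756*q^2 - 79.239861*q + 167.284151)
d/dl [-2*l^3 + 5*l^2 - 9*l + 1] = -6*l^2 + 10*l - 9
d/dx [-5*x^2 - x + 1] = -10*x - 1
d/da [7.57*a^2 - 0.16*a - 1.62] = 15.14*a - 0.16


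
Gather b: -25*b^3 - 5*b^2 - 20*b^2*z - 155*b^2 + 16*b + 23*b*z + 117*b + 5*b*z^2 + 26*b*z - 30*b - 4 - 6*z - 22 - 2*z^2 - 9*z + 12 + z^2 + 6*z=-25*b^3 + b^2*(-20*z - 160) + b*(5*z^2 + 49*z + 103) - z^2 - 9*z - 14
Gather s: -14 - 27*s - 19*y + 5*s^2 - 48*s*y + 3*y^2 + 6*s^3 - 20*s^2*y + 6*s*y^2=6*s^3 + s^2*(5 - 20*y) + s*(6*y^2 - 48*y - 27) + 3*y^2 - 19*y - 14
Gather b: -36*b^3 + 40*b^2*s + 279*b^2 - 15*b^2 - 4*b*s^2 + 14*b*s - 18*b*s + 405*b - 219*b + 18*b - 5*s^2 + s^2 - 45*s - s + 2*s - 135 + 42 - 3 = -36*b^3 + b^2*(40*s + 264) + b*(-4*s^2 - 4*s + 204) - 4*s^2 - 44*s - 96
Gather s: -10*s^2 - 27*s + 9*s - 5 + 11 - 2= -10*s^2 - 18*s + 4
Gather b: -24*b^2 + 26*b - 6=-24*b^2 + 26*b - 6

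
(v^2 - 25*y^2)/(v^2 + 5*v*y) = (v - 5*y)/v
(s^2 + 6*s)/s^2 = (s + 6)/s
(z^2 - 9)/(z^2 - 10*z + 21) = (z + 3)/(z - 7)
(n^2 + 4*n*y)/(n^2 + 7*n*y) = (n + 4*y)/(n + 7*y)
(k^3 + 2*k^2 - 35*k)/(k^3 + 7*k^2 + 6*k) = (k^2 + 2*k - 35)/(k^2 + 7*k + 6)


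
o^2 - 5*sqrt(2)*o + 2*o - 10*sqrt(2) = (o + 2)*(o - 5*sqrt(2))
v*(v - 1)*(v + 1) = v^3 - v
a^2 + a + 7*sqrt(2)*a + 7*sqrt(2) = (a + 1)*(a + 7*sqrt(2))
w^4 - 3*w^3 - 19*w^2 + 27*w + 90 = (w - 5)*(w - 3)*(w + 2)*(w + 3)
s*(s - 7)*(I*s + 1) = I*s^3 + s^2 - 7*I*s^2 - 7*s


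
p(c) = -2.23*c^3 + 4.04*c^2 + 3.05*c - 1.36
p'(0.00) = 3.05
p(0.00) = -1.36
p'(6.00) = -189.31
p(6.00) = -319.30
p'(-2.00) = -39.87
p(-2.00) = 26.54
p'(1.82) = -4.40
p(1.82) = 4.13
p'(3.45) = -48.70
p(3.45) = -34.32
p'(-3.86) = -127.82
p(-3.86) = 175.31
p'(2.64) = -22.25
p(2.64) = -6.18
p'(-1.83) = -34.14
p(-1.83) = 20.25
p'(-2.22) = -47.86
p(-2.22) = 36.18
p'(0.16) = 4.17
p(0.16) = -0.78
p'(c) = -6.69*c^2 + 8.08*c + 3.05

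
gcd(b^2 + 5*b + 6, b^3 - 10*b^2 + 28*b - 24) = 1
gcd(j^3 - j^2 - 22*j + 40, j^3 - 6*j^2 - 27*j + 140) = j^2 + j - 20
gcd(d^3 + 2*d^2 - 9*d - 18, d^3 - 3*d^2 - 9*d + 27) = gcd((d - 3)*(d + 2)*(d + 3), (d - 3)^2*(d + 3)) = d^2 - 9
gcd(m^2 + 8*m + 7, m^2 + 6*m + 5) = m + 1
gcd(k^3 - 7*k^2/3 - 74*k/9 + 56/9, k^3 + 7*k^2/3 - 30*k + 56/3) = k^2 - 14*k/3 + 8/3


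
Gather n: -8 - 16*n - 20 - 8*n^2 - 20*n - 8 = -8*n^2 - 36*n - 36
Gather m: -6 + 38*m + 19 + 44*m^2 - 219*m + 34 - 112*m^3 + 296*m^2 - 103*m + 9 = -112*m^3 + 340*m^2 - 284*m + 56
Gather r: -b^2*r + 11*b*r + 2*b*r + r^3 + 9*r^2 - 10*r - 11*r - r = r^3 + 9*r^2 + r*(-b^2 + 13*b - 22)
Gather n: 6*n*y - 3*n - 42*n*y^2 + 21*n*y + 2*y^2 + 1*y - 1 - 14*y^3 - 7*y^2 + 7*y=n*(-42*y^2 + 27*y - 3) - 14*y^3 - 5*y^2 + 8*y - 1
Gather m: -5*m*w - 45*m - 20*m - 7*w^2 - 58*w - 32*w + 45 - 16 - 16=m*(-5*w - 65) - 7*w^2 - 90*w + 13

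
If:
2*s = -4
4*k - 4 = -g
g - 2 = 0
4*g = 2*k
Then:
No Solution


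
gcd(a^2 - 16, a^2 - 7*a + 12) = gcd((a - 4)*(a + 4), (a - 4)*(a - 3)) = a - 4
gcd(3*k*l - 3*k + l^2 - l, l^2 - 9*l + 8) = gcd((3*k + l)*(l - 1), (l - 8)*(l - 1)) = l - 1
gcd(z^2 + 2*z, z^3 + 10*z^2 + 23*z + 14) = z + 2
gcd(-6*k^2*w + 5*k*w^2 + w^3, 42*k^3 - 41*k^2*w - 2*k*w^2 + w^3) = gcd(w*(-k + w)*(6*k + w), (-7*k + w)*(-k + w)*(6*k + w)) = -6*k^2 + 5*k*w + w^2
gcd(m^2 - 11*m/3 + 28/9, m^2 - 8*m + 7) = 1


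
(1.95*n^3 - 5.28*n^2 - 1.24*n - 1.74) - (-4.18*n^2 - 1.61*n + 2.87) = 1.95*n^3 - 1.1*n^2 + 0.37*n - 4.61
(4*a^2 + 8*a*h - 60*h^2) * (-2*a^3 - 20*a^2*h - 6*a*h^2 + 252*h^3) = -8*a^5 - 96*a^4*h - 64*a^3*h^2 + 2160*a^2*h^3 + 2376*a*h^4 - 15120*h^5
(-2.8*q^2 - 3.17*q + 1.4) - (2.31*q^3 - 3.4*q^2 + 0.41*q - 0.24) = -2.31*q^3 + 0.6*q^2 - 3.58*q + 1.64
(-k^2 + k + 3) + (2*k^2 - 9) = k^2 + k - 6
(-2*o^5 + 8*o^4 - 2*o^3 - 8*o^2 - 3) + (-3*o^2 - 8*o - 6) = -2*o^5 + 8*o^4 - 2*o^3 - 11*o^2 - 8*o - 9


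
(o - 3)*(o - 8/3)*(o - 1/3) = o^3 - 6*o^2 + 89*o/9 - 8/3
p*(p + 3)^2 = p^3 + 6*p^2 + 9*p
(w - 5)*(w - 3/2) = w^2 - 13*w/2 + 15/2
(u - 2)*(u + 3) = u^2 + u - 6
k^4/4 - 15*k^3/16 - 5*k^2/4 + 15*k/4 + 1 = (k/4 + 1/2)*(k - 4)*(k - 2)*(k + 1/4)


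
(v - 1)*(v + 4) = v^2 + 3*v - 4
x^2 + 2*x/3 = x*(x + 2/3)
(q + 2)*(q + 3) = q^2 + 5*q + 6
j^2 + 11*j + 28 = (j + 4)*(j + 7)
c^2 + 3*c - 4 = (c - 1)*(c + 4)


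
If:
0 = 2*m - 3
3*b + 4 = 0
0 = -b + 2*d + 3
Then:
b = -4/3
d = -13/6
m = 3/2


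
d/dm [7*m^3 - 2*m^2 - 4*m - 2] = 21*m^2 - 4*m - 4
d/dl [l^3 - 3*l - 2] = 3*l^2 - 3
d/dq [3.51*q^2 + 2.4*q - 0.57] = 7.02*q + 2.4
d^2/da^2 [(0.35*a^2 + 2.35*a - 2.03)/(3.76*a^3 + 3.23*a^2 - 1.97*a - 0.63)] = (9.89632*a^6 + 199.34016*a^5 - 157.595136*a^4 - 294.553344*a^3 + 34.220424*a^2 + 77.342664*a - 29.573488)/(53.157376*a^9 + 136.993344*a^8 + 34.129896*a^7 - 136.573333*a^6 - 63.789231*a^5 + 45.886956*a^4 + 20.884177*a^3 - 3.48894*a^2 - 2.345679*a - 0.250047)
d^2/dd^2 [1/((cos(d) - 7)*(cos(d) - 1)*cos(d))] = (-294*(1 - cos(d)^2)^2/cos(d)^3 + 12*sin(d)^6/cos(d)^3 + 3*cos(d)^3 + 88*cos(d)^2 - 336*tan(d)^2 - 296 - 175/cos(d) + 380/cos(d)^3)/((cos(d) - 7)^3*(cos(d) - 1)^3)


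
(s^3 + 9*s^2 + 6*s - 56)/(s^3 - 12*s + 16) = (s + 7)/(s - 2)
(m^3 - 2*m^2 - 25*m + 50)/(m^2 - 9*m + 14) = (m^2 - 25)/(m - 7)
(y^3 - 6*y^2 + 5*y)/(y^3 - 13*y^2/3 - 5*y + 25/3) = 3*y/(3*y + 5)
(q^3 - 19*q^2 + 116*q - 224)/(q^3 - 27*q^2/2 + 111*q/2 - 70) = 2*(q - 8)/(2*q - 5)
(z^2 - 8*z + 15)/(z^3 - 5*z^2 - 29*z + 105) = (z - 5)/(z^2 - 2*z - 35)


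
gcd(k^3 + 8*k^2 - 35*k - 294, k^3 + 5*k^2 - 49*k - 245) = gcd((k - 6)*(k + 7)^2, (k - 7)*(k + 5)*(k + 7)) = k + 7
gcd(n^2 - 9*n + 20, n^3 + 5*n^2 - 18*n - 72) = n - 4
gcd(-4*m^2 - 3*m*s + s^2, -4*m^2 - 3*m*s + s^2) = -4*m^2 - 3*m*s + s^2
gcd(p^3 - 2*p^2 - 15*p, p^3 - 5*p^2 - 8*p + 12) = 1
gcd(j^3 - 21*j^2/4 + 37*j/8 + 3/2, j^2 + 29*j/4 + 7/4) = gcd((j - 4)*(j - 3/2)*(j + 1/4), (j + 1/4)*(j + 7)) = j + 1/4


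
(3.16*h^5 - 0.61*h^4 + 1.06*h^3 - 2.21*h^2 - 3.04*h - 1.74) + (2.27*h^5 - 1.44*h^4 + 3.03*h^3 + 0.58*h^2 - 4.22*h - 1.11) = 5.43*h^5 - 2.05*h^4 + 4.09*h^3 - 1.63*h^2 - 7.26*h - 2.85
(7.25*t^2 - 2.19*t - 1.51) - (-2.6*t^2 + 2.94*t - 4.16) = 9.85*t^2 - 5.13*t + 2.65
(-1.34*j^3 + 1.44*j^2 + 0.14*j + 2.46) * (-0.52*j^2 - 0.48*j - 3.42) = 0.6968*j^5 - 0.1056*j^4 + 3.8188*j^3 - 6.2712*j^2 - 1.6596*j - 8.4132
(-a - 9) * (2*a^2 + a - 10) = -2*a^3 - 19*a^2 + a + 90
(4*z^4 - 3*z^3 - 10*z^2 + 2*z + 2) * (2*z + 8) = 8*z^5 + 26*z^4 - 44*z^3 - 76*z^2 + 20*z + 16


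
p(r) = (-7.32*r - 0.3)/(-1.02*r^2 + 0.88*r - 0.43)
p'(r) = (-7.32*r - 0.3)*(2.04*r - 0.88)/(-1.02*r^2 + 0.88*r - 0.43)^2 - 7.32/(-1.02*r^2 + 0.88*r - 0.43) = (-7.4664*r^2 - 0.612*r + 3.4116)/(1.0404*r^4 - 1.7952*r^3 + 1.6516*r^2 - 0.7568*r + 0.1849)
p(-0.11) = -0.94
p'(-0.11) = 11.66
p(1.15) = 11.37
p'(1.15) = -12.18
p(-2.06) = -2.25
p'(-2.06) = -0.63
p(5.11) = 1.67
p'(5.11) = -0.38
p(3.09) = 3.08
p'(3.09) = -1.26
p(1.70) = 6.77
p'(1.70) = -5.42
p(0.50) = 16.16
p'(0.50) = 20.64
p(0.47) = 15.47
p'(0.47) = 25.24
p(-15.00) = -0.45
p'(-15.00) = -0.03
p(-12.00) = -0.55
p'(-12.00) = -0.04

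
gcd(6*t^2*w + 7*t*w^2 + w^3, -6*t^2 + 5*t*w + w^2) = 6*t + w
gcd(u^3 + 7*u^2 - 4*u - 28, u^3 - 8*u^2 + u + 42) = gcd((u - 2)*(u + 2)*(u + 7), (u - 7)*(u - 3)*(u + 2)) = u + 2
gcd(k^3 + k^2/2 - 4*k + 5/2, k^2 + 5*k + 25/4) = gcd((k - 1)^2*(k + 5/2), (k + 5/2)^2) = k + 5/2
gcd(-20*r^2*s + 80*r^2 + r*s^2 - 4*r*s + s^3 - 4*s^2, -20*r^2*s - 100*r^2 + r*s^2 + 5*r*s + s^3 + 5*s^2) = 20*r^2 - r*s - s^2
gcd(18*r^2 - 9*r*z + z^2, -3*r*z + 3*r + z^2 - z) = -3*r + z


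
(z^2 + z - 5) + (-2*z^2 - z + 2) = -z^2 - 3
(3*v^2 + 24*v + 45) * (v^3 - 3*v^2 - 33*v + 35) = 3*v^5 + 15*v^4 - 126*v^3 - 822*v^2 - 645*v + 1575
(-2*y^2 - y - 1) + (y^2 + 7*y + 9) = -y^2 + 6*y + 8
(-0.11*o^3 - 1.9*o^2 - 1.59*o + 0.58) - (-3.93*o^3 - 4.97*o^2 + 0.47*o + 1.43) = 3.82*o^3 + 3.07*o^2 - 2.06*o - 0.85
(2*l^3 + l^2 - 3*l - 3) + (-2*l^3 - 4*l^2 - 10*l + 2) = -3*l^2 - 13*l - 1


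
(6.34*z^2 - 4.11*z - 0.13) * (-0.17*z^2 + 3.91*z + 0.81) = -1.0778*z^4 + 25.4881*z^3 - 10.9126*z^2 - 3.8374*z - 0.1053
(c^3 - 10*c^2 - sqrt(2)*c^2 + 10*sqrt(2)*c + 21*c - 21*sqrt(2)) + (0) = c^3 - 10*c^2 - sqrt(2)*c^2 + 10*sqrt(2)*c + 21*c - 21*sqrt(2)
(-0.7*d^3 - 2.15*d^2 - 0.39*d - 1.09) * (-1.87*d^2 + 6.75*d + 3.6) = 1.309*d^5 - 0.704499999999999*d^4 - 16.3032*d^3 - 8.3342*d^2 - 8.7615*d - 3.924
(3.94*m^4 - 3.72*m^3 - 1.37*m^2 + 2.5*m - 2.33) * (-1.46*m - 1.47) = -5.7524*m^5 - 0.360599999999999*m^4 + 7.4686*m^3 - 1.6361*m^2 - 0.2732*m + 3.4251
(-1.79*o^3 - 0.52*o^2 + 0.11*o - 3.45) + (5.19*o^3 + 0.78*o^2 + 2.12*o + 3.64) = 3.4*o^3 + 0.26*o^2 + 2.23*o + 0.19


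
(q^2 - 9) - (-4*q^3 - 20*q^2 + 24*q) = 4*q^3 + 21*q^2 - 24*q - 9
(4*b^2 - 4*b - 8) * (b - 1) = 4*b^3 - 8*b^2 - 4*b + 8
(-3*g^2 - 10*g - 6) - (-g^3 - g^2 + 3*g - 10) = g^3 - 2*g^2 - 13*g + 4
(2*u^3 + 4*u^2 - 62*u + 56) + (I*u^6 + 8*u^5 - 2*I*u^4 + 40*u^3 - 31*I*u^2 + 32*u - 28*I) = I*u^6 + 8*u^5 - 2*I*u^4 + 42*u^3 + 4*u^2 - 31*I*u^2 - 30*u + 56 - 28*I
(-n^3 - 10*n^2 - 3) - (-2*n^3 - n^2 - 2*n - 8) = n^3 - 9*n^2 + 2*n + 5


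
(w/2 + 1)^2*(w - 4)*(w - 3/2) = w^4/4 - 3*w^3/8 - 3*w^2 + w/2 + 6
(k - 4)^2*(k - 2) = k^3 - 10*k^2 + 32*k - 32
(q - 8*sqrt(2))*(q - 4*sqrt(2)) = q^2 - 12*sqrt(2)*q + 64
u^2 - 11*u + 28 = (u - 7)*(u - 4)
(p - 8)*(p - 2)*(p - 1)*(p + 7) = p^4 - 4*p^3 - 51*p^2 + 166*p - 112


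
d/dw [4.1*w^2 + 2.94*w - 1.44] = 8.2*w + 2.94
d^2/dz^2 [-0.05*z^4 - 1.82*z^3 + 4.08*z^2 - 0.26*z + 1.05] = -0.6*z^2 - 10.92*z + 8.16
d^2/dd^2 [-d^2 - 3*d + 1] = -2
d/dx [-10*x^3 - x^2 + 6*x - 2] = -30*x^2 - 2*x + 6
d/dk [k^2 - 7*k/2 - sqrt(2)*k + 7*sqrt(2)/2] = 2*k - 7/2 - sqrt(2)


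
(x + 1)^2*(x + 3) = x^3 + 5*x^2 + 7*x + 3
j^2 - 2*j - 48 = (j - 8)*(j + 6)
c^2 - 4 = (c - 2)*(c + 2)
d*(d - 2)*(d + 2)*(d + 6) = d^4 + 6*d^3 - 4*d^2 - 24*d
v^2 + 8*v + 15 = (v + 3)*(v + 5)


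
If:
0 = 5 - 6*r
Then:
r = 5/6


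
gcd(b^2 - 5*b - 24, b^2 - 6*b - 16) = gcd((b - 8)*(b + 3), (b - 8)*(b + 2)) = b - 8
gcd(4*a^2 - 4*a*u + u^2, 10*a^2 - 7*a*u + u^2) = -2*a + u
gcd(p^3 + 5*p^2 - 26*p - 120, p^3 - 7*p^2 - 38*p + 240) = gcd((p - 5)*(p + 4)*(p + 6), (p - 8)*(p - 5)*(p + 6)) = p^2 + p - 30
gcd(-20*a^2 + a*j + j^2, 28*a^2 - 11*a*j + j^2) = 4*a - j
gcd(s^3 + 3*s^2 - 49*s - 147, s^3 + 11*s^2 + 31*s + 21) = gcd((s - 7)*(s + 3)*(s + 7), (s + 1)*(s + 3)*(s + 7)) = s^2 + 10*s + 21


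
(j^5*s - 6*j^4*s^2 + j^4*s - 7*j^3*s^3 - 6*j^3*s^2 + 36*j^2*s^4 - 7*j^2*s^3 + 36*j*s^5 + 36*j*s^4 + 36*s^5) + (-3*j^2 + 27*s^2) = j^5*s - 6*j^4*s^2 + j^4*s - 7*j^3*s^3 - 6*j^3*s^2 + 36*j^2*s^4 - 7*j^2*s^3 - 3*j^2 + 36*j*s^5 + 36*j*s^4 + 36*s^5 + 27*s^2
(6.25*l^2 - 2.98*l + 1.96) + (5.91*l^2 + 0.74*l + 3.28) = 12.16*l^2 - 2.24*l + 5.24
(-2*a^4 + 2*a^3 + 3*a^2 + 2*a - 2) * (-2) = 4*a^4 - 4*a^3 - 6*a^2 - 4*a + 4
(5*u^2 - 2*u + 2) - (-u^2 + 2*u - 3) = 6*u^2 - 4*u + 5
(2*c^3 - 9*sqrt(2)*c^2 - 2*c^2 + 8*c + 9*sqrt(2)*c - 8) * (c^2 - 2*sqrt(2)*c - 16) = 2*c^5 - 13*sqrt(2)*c^4 - 2*c^4 + 12*c^3 + 13*sqrt(2)*c^3 - 12*c^2 + 128*sqrt(2)*c^2 - 128*sqrt(2)*c - 128*c + 128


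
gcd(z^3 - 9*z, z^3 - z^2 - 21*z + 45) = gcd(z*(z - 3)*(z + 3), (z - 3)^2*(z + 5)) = z - 3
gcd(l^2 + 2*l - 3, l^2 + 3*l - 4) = l - 1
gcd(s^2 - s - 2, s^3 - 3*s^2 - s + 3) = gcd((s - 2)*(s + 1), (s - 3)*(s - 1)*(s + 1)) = s + 1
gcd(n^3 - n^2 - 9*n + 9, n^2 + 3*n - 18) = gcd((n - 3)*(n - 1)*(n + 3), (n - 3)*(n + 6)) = n - 3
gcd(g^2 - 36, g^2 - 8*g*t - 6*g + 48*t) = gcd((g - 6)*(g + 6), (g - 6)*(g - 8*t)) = g - 6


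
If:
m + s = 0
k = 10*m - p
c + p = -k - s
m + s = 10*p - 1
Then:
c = 9*s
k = -10*s - 1/10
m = -s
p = 1/10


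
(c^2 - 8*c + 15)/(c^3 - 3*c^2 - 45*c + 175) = (c - 3)/(c^2 + 2*c - 35)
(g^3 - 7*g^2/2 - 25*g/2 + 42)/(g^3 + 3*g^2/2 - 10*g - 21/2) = (g - 4)/(g + 1)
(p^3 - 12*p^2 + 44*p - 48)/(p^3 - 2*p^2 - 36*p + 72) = (p - 4)/(p + 6)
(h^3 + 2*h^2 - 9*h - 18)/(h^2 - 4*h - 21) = (h^2 - h - 6)/(h - 7)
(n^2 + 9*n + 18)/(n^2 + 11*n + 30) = (n + 3)/(n + 5)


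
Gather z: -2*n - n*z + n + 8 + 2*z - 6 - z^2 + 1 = -n - z^2 + z*(2 - n) + 3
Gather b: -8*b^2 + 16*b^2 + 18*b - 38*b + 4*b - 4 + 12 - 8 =8*b^2 - 16*b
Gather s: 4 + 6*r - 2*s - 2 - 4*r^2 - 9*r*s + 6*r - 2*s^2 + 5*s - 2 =-4*r^2 + 12*r - 2*s^2 + s*(3 - 9*r)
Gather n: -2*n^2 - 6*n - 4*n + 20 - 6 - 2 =-2*n^2 - 10*n + 12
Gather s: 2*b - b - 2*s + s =b - s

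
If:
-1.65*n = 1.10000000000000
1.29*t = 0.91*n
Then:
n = -0.67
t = -0.47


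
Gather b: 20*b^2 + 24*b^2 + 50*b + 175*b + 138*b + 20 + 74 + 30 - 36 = 44*b^2 + 363*b + 88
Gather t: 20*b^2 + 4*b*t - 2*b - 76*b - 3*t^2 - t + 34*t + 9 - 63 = 20*b^2 - 78*b - 3*t^2 + t*(4*b + 33) - 54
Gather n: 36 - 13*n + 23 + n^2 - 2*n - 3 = n^2 - 15*n + 56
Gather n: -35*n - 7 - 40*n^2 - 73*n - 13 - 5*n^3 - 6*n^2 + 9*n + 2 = -5*n^3 - 46*n^2 - 99*n - 18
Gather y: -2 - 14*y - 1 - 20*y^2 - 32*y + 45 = -20*y^2 - 46*y + 42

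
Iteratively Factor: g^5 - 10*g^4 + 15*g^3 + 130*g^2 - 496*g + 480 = (g + 4)*(g^4 - 14*g^3 + 71*g^2 - 154*g + 120) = (g - 4)*(g + 4)*(g^3 - 10*g^2 + 31*g - 30) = (g - 5)*(g - 4)*(g + 4)*(g^2 - 5*g + 6) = (g - 5)*(g - 4)*(g - 3)*(g + 4)*(g - 2)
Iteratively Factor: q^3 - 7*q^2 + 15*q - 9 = (q - 3)*(q^2 - 4*q + 3) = (q - 3)*(q - 1)*(q - 3)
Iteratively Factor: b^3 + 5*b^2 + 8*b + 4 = (b + 2)*(b^2 + 3*b + 2) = (b + 1)*(b + 2)*(b + 2)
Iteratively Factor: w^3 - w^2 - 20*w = (w - 5)*(w^2 + 4*w) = w*(w - 5)*(w + 4)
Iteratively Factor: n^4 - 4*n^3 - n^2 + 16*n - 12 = (n + 2)*(n^3 - 6*n^2 + 11*n - 6) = (n - 2)*(n + 2)*(n^2 - 4*n + 3) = (n - 2)*(n - 1)*(n + 2)*(n - 3)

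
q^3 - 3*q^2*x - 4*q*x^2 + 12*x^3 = (q - 3*x)*(q - 2*x)*(q + 2*x)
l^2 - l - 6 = (l - 3)*(l + 2)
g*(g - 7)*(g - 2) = g^3 - 9*g^2 + 14*g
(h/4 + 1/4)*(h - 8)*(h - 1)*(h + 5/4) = h^4/4 - 27*h^3/16 - 11*h^2/4 + 27*h/16 + 5/2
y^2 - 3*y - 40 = (y - 8)*(y + 5)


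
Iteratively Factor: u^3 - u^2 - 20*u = (u + 4)*(u^2 - 5*u) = (u - 5)*(u + 4)*(u)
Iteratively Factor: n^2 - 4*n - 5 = (n + 1)*(n - 5)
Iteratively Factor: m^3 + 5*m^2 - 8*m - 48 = (m + 4)*(m^2 + m - 12) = (m - 3)*(m + 4)*(m + 4)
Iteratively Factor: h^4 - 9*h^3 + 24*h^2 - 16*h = (h - 1)*(h^3 - 8*h^2 + 16*h) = (h - 4)*(h - 1)*(h^2 - 4*h) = (h - 4)^2*(h - 1)*(h)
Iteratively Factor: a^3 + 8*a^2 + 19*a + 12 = (a + 3)*(a^2 + 5*a + 4) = (a + 1)*(a + 3)*(a + 4)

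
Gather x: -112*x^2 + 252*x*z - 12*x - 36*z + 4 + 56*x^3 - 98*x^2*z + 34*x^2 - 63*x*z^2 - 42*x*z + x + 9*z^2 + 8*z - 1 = 56*x^3 + x^2*(-98*z - 78) + x*(-63*z^2 + 210*z - 11) + 9*z^2 - 28*z + 3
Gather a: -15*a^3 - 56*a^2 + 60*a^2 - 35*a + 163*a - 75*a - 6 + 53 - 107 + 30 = -15*a^3 + 4*a^2 + 53*a - 30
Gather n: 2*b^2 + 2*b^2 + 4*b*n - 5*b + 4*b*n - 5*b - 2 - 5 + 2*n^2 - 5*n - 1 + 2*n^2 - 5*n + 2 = 4*b^2 - 10*b + 4*n^2 + n*(8*b - 10) - 6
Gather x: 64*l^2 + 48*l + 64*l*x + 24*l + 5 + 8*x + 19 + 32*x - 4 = 64*l^2 + 72*l + x*(64*l + 40) + 20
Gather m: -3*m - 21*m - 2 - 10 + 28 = 16 - 24*m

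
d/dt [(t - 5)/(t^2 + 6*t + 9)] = (13 - t)/(t^3 + 9*t^2 + 27*t + 27)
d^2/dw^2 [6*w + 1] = 0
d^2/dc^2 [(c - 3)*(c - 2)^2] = 6*c - 14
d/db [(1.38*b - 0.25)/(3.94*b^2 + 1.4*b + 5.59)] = (-5.4372*b^2 + 1.97*b + 8.0642)/(15.5236*b^4 + 11.032*b^3 + 46.0092*b^2 + 15.652*b + 31.2481)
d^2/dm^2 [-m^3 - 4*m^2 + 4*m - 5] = -6*m - 8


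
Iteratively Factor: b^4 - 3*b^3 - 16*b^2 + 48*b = (b - 4)*(b^3 + b^2 - 12*b) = (b - 4)*(b - 3)*(b^2 + 4*b) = (b - 4)*(b - 3)*(b + 4)*(b)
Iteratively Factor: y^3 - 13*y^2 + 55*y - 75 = (y - 5)*(y^2 - 8*y + 15) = (y - 5)*(y - 3)*(y - 5)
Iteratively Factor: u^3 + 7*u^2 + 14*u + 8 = (u + 4)*(u^2 + 3*u + 2) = (u + 1)*(u + 4)*(u + 2)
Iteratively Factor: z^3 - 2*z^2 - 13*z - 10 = (z + 2)*(z^2 - 4*z - 5) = (z - 5)*(z + 2)*(z + 1)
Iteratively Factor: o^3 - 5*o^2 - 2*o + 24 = (o - 4)*(o^2 - o - 6) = (o - 4)*(o + 2)*(o - 3)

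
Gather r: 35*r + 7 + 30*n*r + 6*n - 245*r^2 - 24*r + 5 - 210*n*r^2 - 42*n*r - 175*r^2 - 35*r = 6*n + r^2*(-210*n - 420) + r*(-12*n - 24) + 12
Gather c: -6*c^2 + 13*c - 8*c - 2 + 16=-6*c^2 + 5*c + 14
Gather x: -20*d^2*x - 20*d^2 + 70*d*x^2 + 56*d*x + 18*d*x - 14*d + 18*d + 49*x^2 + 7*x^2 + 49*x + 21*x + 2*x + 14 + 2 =-20*d^2 + 4*d + x^2*(70*d + 56) + x*(-20*d^2 + 74*d + 72) + 16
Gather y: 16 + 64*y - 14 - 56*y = 8*y + 2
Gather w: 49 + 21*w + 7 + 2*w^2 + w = 2*w^2 + 22*w + 56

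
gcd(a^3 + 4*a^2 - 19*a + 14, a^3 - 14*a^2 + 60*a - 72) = a - 2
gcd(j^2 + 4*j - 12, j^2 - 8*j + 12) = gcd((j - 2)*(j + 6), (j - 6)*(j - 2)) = j - 2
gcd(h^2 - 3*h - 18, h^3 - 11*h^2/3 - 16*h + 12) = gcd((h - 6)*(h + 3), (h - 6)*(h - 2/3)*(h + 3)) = h^2 - 3*h - 18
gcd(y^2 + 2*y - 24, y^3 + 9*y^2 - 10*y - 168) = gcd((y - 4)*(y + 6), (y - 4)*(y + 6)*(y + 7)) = y^2 + 2*y - 24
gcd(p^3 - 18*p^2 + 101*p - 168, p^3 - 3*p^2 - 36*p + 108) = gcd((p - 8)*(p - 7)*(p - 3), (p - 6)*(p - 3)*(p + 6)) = p - 3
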